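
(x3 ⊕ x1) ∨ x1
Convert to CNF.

x3 ∨ x1

(x3 ⊕ x1) ∨ x1
≡ ((x3 ∨ x1) ∧ ¬(x3 ∧ x1)) ∨ x1   [expand ⊕]
≡ ((x3 ∨ x1) ∧ (¬x3 ∨ ¬x1)) ∨ x1   [De Morgan]
≡ (x3 ∨ x1 ∨ x1) ∧ (¬x3 ∨ ¬x1 ∨ x1)   [distribute ∨ over ∧]
≡ x3 ∨ x1   [simplify]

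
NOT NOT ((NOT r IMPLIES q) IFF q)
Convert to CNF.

NOT NOT ((NOT r IMPLIES q) IFF q)
≡ NOT NOT (((NOT r IMPLIES q) IMPLIES q) AND (q IMPLIES (NOT r IMPLIES q)))   [eliminate IFF]
≡ NOT NOT ((NOT (NOT r IMPLIES q) OR q) AND (q IMPLIES (NOT r IMPLIES q)))   [eliminate IMPLIES]
≡ NOT NOT ((NOT (NOT NOT r OR q) OR q) AND (q IMPLIES (NOT r IMPLIES q)))   [eliminate IMPLIES]
≡ NOT NOT ((NOT (NOT NOT r OR q) OR q) AND (NOT q OR (NOT r IMPLIES q)))   [eliminate IMPLIES]
≡ NOT NOT ((NOT (NOT NOT r OR q) OR q) AND (NOT q OR NOT NOT r OR q))   [eliminate IMPLIES]
≡ (NOT (NOT NOT r OR q) OR q) AND (NOT q OR NOT NOT r OR q)   [double negation]
≡ ((NOT NOT NOT r AND NOT q) OR q) AND (NOT q OR NOT NOT r OR q)   [De Morgan]
≡ ((NOT r AND NOT q) OR q) AND (NOT q OR NOT NOT r OR q)   [double negation]
≡ ((NOT r AND NOT q) OR q) AND (NOT q OR r OR q)   [double negation]
≡ (NOT r OR q) AND (NOT q OR q) AND (NOT q OR r OR q)   [distribute OR over AND]
≡ NOT r OR q   [simplify]

NOT r OR q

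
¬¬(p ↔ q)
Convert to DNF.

¬¬(p ↔ q)
= ¬¬((p → q) ∧ (q → p))
= ¬¬((¬p ∨ q) ∧ (q → p))
= ¬¬((¬p ∨ q) ∧ (¬q ∨ p))
= (¬p ∨ q) ∧ (¬q ∨ p)
= ¬p ∧ ¬q ∨ ¬p ∧ p ∨ q ∧ ¬q ∨ q ∧ p
= ¬p ∧ ¬q ∨ q ∧ p

¬p ∧ ¬q ∨ q ∧ p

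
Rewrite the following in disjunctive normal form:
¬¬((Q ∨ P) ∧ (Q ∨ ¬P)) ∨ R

¬¬((Q ∨ P) ∧ (Q ∨ ¬P)) ∨ R
≡ ((Q ∨ P) ∧ (Q ∨ ¬P)) ∨ R   [double negation]
≡ (Q ∧ Q) ∨ (Q ∧ ¬P) ∨ (P ∧ Q) ∨ (P ∧ ¬P) ∨ R   [distribute ∧ over ∨]
≡ Q ∨ R   [simplify]

Q ∨ R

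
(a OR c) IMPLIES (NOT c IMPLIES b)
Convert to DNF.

(NOT a AND NOT c) OR c OR b

(a OR c) IMPLIES (NOT c IMPLIES b)
≡ NOT (a OR c) OR (NOT c IMPLIES b)   [eliminate IMPLIES]
≡ NOT (a OR c) OR NOT NOT c OR b   [eliminate IMPLIES]
≡ (NOT a AND NOT c) OR NOT NOT c OR b   [De Morgan]
≡ (NOT a AND NOT c) OR c OR b   [double negation]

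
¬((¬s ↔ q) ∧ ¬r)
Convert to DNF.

¬((¬s ↔ q) ∧ ¬r)
= ¬((¬s → q) ∧ (q → ¬s) ∧ ¬r)   [eliminate ↔]
= ¬((¬¬s ∨ q) ∧ (q → ¬s) ∧ ¬r)   [eliminate →]
= ¬((¬¬s ∨ q) ∧ (¬q ∨ ¬s) ∧ ¬r)   [eliminate →]
= ¬(¬¬s ∨ q) ∨ ¬(¬q ∨ ¬s) ∨ ¬¬r   [De Morgan]
= ¬¬¬s ∧ ¬q ∨ ¬(¬q ∨ ¬s) ∨ ¬¬r   [De Morgan]
= ¬s ∧ ¬q ∨ ¬(¬q ∨ ¬s) ∨ ¬¬r   [double negation]
= ¬s ∧ ¬q ∨ ¬¬q ∧ ¬¬s ∨ ¬¬r   [De Morgan]
= ¬s ∧ ¬q ∨ q ∧ ¬¬s ∨ ¬¬r   [double negation]
= ¬s ∧ ¬q ∨ q ∧ s ∨ ¬¬r   [double negation]
= ¬s ∧ ¬q ∨ q ∧ s ∨ r   [double negation]

¬s ∧ ¬q ∨ q ∧ s ∨ r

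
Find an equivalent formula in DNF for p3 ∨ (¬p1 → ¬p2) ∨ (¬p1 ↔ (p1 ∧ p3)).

p3 ∨ p1 ∨ ¬p2

p3 ∨ (¬p1 → ¬p2) ∨ (¬p1 ↔ (p1 ∧ p3))
≡ p3 ∨ ¬¬p1 ∨ ¬p2 ∨ (¬p1 ↔ (p1 ∧ p3))   [eliminate →]
≡ p3 ∨ ¬¬p1 ∨ ¬p2 ∨ ((¬p1 → (p1 ∧ p3)) ∧ ((p1 ∧ p3) → ¬p1))   [eliminate ↔]
≡ p3 ∨ ¬¬p1 ∨ ¬p2 ∨ ((¬¬p1 ∨ (p1 ∧ p3)) ∧ ((p1 ∧ p3) → ¬p1))   [eliminate →]
≡ p3 ∨ ¬¬p1 ∨ ¬p2 ∨ ((¬¬p1 ∨ (p1 ∧ p3)) ∧ (¬(p1 ∧ p3) ∨ ¬p1))   [eliminate →]
≡ p3 ∨ p1 ∨ ¬p2 ∨ ((¬¬p1 ∨ (p1 ∧ p3)) ∧ (¬(p1 ∧ p3) ∨ ¬p1))   [double negation]
≡ p3 ∨ p1 ∨ ¬p2 ∨ ((p1 ∨ (p1 ∧ p3)) ∧ (¬(p1 ∧ p3) ∨ ¬p1))   [double negation]
≡ p3 ∨ p1 ∨ ¬p2 ∨ ((p1 ∨ (p1 ∧ p3)) ∧ (¬p1 ∨ ¬p3 ∨ ¬p1))   [De Morgan]
≡ p3 ∨ p1 ∨ ¬p2 ∨ (p1 ∧ ¬p1) ∨ (p1 ∧ ¬p3) ∨ (p1 ∧ ¬p1) ∨ (p1 ∧ p3 ∧ ¬p1) ∨ (p1 ∧ p3 ∧ ¬p3) ∨ (p1 ∧ p3 ∧ ¬p1)   [distribute ∧ over ∨]
≡ p3 ∨ p1 ∨ ¬p2   [simplify]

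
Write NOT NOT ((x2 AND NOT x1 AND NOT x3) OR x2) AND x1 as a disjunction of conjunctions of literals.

NOT NOT ((x2 AND NOT x1 AND NOT x3) OR x2) AND x1
⇔ ((x2 AND NOT x1 AND NOT x3) OR x2) AND x1   [double negation]
⇔ (x2 AND NOT x1 AND NOT x3 AND x1) OR (x2 AND x1)   [distribute AND over OR]
⇔ x2 AND x1   [simplify]

x2 AND x1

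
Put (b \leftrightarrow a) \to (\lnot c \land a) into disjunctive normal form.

(b \leftrightarrow a) \to (\lnot c \land a)
≡ \lnot (b \leftrightarrow a) \lor (\lnot c \land a)   — eliminate \to
≡ \lnot ((b \to a) \land (a \to b)) \lor (\lnot c \land a)   — eliminate \leftrightarrow
≡ \lnot ((\lnot b \lor a) \land (a \to b)) \lor (\lnot c \land a)   — eliminate \to
≡ \lnot ((\lnot b \lor a) \land (\lnot a \lor b)) \lor (\lnot c \land a)   — eliminate \to
≡ \lnot (\lnot b \lor a) \lor \lnot (\lnot a \lor b) \lor (\lnot c \land a)   — De Morgan
≡ (\lnot \lnot b \land \lnot a) \lor \lnot (\lnot a \lor b) \lor (\lnot c \land a)   — De Morgan
≡ (b \land \lnot a) \lor \lnot (\lnot a \lor b) \lor (\lnot c \land a)   — double negation
≡ (b \land \lnot a) \lor (\lnot \lnot a \land \lnot b) \lor (\lnot c \land a)   — De Morgan
≡ (b \land \lnot a) \lor (a \land \lnot b) \lor (\lnot c \land a)   — double negation

(b \land \lnot a) \lor (a \land \lnot b) \lor (\lnot c \land a)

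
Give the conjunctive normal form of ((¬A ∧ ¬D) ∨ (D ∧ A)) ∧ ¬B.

(¬A ∨ D) ∧ (¬D ∨ A) ∧ ¬B

((¬A ∧ ¬D) ∨ (D ∧ A)) ∧ ¬B
≡ (¬A ∨ D) ∧ (¬A ∨ A) ∧ (¬D ∨ D) ∧ (¬D ∨ A) ∧ ¬B   (distribute ∨ over ∧)
≡ (¬A ∨ D) ∧ (¬D ∨ A) ∧ ¬B   (simplify)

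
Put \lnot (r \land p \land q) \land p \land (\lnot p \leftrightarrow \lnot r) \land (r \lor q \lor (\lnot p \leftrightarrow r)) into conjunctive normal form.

(\lnot r \lor \lnot p \lor \lnot q) \land p \land (r \lor \lnot p)

\lnot (r \land p \land q) \land p \land (\lnot p \leftrightarrow \lnot r) \land (r \lor q \lor (\lnot p \leftrightarrow r))
≡ \lnot (r \land p \land q) \land p \land (\lnot p \to \lnot r) \land (\lnot r \to \lnot p) \land (r \lor q \lor (\lnot p \leftrightarrow r))   [eliminate \leftrightarrow]
≡ \lnot (r \land p \land q) \land p \land (\lnot \lnot p \lor \lnot r) \land (\lnot r \to \lnot p) \land (r \lor q \lor (\lnot p \leftrightarrow r))   [eliminate \to]
≡ \lnot (r \land p \land q) \land p \land (\lnot \lnot p \lor \lnot r) \land (\lnot \lnot r \lor \lnot p) \land (r \lor q \lor (\lnot p \leftrightarrow r))   [eliminate \to]
≡ \lnot (r \land p \land q) \land p \land (\lnot \lnot p \lor \lnot r) \land (\lnot \lnot r \lor \lnot p) \land (r \lor q \lor ((\lnot p \to r) \land (r \to \lnot p)))   [eliminate \leftrightarrow]
≡ \lnot (r \land p \land q) \land p \land (\lnot \lnot p \lor \lnot r) \land (\lnot \lnot r \lor \lnot p) \land (r \lor q \lor ((\lnot \lnot p \lor r) \land (r \to \lnot p)))   [eliminate \to]
≡ \lnot (r \land p \land q) \land p \land (\lnot \lnot p \lor \lnot r) \land (\lnot \lnot r \lor \lnot p) \land (r \lor q \lor ((\lnot \lnot p \lor r) \land (\lnot r \lor \lnot p)))   [eliminate \to]
≡ (\lnot r \lor \lnot p \lor \lnot q) \land p \land (\lnot \lnot p \lor \lnot r) \land (\lnot \lnot r \lor \lnot p) \land (r \lor q \lor ((\lnot \lnot p \lor r) \land (\lnot r \lor \lnot p)))   [De Morgan]
≡ (\lnot r \lor \lnot p \lor \lnot q) \land p \land (p \lor \lnot r) \land (\lnot \lnot r \lor \lnot p) \land (r \lor q \lor ((\lnot \lnot p \lor r) \land (\lnot r \lor \lnot p)))   [double negation]
≡ (\lnot r \lor \lnot p \lor \lnot q) \land p \land (p \lor \lnot r) \land (r \lor \lnot p) \land (r \lor q \lor ((\lnot \lnot p \lor r) \land (\lnot r \lor \lnot p)))   [double negation]
≡ (\lnot r \lor \lnot p \lor \lnot q) \land p \land (p \lor \lnot r) \land (r \lor \lnot p) \land (r \lor q \lor ((p \lor r) \land (\lnot r \lor \lnot p)))   [double negation]
≡ (\lnot r \lor \lnot p \lor \lnot q) \land p \land (p \lor \lnot r) \land (r \lor \lnot p) \land (r \lor q \lor p \lor r) \land (r \lor q \lor \lnot r \lor \lnot p)   [distribute \lor over \land]
≡ (\lnot r \lor \lnot p \lor \lnot q) \land p \land (r \lor \lnot p)   [simplify]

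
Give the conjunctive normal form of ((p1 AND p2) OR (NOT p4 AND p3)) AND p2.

(p1 OR NOT p4) AND (p1 OR p3) AND p2

((p1 AND p2) OR (NOT p4 AND p3)) AND p2
⇔ (p1 OR NOT p4) AND (p1 OR p3) AND (p2 OR NOT p4) AND (p2 OR p3) AND p2
⇔ (p1 OR NOT p4) AND (p1 OR p3) AND p2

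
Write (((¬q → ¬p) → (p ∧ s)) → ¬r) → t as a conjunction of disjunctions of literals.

(((¬q → ¬p) → (p ∧ s)) → ¬r) → t
⇔ ¬(((¬q → ¬p) → (p ∧ s)) → ¬r) ∨ t   (eliminate →)
⇔ ¬(¬((¬q → ¬p) → (p ∧ s)) ∨ ¬r) ∨ t   (eliminate →)
⇔ ¬(¬(¬(¬q → ¬p) ∨ (p ∧ s)) ∨ ¬r) ∨ t   (eliminate →)
⇔ ¬(¬(¬(¬¬q ∨ ¬p) ∨ (p ∧ s)) ∨ ¬r) ∨ t   (eliminate →)
⇔ (¬¬(¬(¬¬q ∨ ¬p) ∨ (p ∧ s)) ∧ ¬¬r) ∨ t   (De Morgan)
⇔ ((¬(¬¬q ∨ ¬p) ∨ (p ∧ s)) ∧ ¬¬r) ∨ t   (double negation)
⇔ (((¬¬¬q ∧ ¬¬p) ∨ (p ∧ s)) ∧ ¬¬r) ∨ t   (De Morgan)
⇔ (((¬q ∧ ¬¬p) ∨ (p ∧ s)) ∧ ¬¬r) ∨ t   (double negation)
⇔ (((¬q ∧ p) ∨ (p ∧ s)) ∧ ¬¬r) ∨ t   (double negation)
⇔ (((¬q ∧ p) ∨ (p ∧ s)) ∧ r) ∨ t   (double negation)
⇔ (¬q ∨ p ∨ t) ∧ (¬q ∨ s ∨ t) ∧ (p ∨ p ∨ t) ∧ (p ∨ s ∨ t) ∧ (r ∨ t)   (distribute ∨ over ∧)
⇔ (¬q ∨ s ∨ t) ∧ (p ∨ t) ∧ (r ∨ t)   (simplify)

(¬q ∨ s ∨ t) ∧ (p ∨ t) ∧ (r ∨ t)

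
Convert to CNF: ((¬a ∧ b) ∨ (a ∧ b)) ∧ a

((¬a ∧ b) ∨ (a ∧ b)) ∧ a
= (¬a ∨ a) ∧ (¬a ∨ b) ∧ (b ∨ a) ∧ (b ∨ b) ∧ a   [distribute ∨ over ∧]
= b ∧ a   [simplify]

b ∧ a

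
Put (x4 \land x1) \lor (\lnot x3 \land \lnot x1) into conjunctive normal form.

(x4 \lor \lnot x3) \land (x4 \lor \lnot x1) \land (x1 \lor \lnot x3)

(x4 \land x1) \lor (\lnot x3 \land \lnot x1)
≡ (x4 \lor \lnot x3) \land (x4 \lor \lnot x1) \land (x1 \lor \lnot x3) \land (x1 \lor \lnot x1)   [distribute \lor over \land]
≡ (x4 \lor \lnot x3) \land (x4 \lor \lnot x1) \land (x1 \lor \lnot x3)   [simplify]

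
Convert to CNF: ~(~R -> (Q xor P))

~R & (~Q | P) & (~P | Q)

~(~R -> (Q xor P))
≡ ~(~~R | (Q xor P))   (eliminate ->)
≡ ~(~~R | ((Q | P) & ~(Q & P)))   (expand xor)
≡ ~~~R & ~((Q | P) & ~(Q & P))   (De Morgan)
≡ ~R & ~((Q | P) & ~(Q & P))   (double negation)
≡ ~R & (~(Q | P) | ~~(Q & P))   (De Morgan)
≡ ~R & ((~Q & ~P) | ~~(Q & P))   (De Morgan)
≡ ~R & ((~Q & ~P) | (Q & P))   (double negation)
≡ ~R & (~Q | Q) & (~Q | P) & (~P | Q) & (~P | P)   (distribute | over &)
≡ ~R & (~Q | P) & (~P | Q)   (simplify)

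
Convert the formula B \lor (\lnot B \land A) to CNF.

B \lor A

B \lor (\lnot B \land A)
⇔ (B \lor \lnot B) \land (B \lor A)
⇔ B \lor A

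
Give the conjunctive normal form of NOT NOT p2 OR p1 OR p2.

p2 OR p1

NOT NOT p2 OR p1 OR p2
⇔ p2 OR p1 OR p2   (double negation)
⇔ p2 OR p1   (simplify)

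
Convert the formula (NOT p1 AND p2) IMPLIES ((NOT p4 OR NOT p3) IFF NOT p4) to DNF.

p1 OR NOT p2 OR (p4 AND p3) OR NOT p4

(NOT p1 AND p2) IMPLIES ((NOT p4 OR NOT p3) IFF NOT p4)
≡ NOT (NOT p1 AND p2) OR ((NOT p4 OR NOT p3) IFF NOT p4)   — eliminate IMPLIES
≡ NOT (NOT p1 AND p2) OR (((NOT p4 OR NOT p3) IMPLIES NOT p4) AND (NOT p4 IMPLIES (NOT p4 OR NOT p3)))   — eliminate IFF
≡ NOT (NOT p1 AND p2) OR ((NOT (NOT p4 OR NOT p3) OR NOT p4) AND (NOT p4 IMPLIES (NOT p4 OR NOT p3)))   — eliminate IMPLIES
≡ NOT (NOT p1 AND p2) OR ((NOT (NOT p4 OR NOT p3) OR NOT p4) AND (NOT NOT p4 OR NOT p4 OR NOT p3))   — eliminate IMPLIES
≡ NOT NOT p1 OR NOT p2 OR ((NOT (NOT p4 OR NOT p3) OR NOT p4) AND (NOT NOT p4 OR NOT p4 OR NOT p3))   — De Morgan
≡ p1 OR NOT p2 OR ((NOT (NOT p4 OR NOT p3) OR NOT p4) AND (NOT NOT p4 OR NOT p4 OR NOT p3))   — double negation
≡ p1 OR NOT p2 OR (((NOT NOT p4 AND NOT NOT p3) OR NOT p4) AND (NOT NOT p4 OR NOT p4 OR NOT p3))   — De Morgan
≡ p1 OR NOT p2 OR (((p4 AND NOT NOT p3) OR NOT p4) AND (NOT NOT p4 OR NOT p4 OR NOT p3))   — double negation
≡ p1 OR NOT p2 OR (((p4 AND p3) OR NOT p4) AND (NOT NOT p4 OR NOT p4 OR NOT p3))   — double negation
≡ p1 OR NOT p2 OR (((p4 AND p3) OR NOT p4) AND (p4 OR NOT p4 OR NOT p3))   — double negation
≡ p1 OR NOT p2 OR (p4 AND p3 AND p4) OR (p4 AND p3 AND NOT p4) OR (p4 AND p3 AND NOT p3) OR (NOT p4 AND p4) OR (NOT p4 AND NOT p4) OR (NOT p4 AND NOT p3)   — distribute AND over OR
≡ p1 OR NOT p2 OR (p4 AND p3) OR NOT p4   — simplify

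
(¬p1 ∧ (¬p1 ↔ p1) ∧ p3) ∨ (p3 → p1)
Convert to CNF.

p1 ∨ ¬p3

(¬p1 ∧ (¬p1 ↔ p1) ∧ p3) ∨ (p3 → p1)
≡ (¬p1 ∧ (¬p1 → p1) ∧ (p1 → ¬p1) ∧ p3) ∨ (p3 → p1)   — eliminate ↔
≡ (¬p1 ∧ (¬¬p1 ∨ p1) ∧ (p1 → ¬p1) ∧ p3) ∨ (p3 → p1)   — eliminate →
≡ (¬p1 ∧ (¬¬p1 ∨ p1) ∧ (¬p1 ∨ ¬p1) ∧ p3) ∨ (p3 → p1)   — eliminate →
≡ (¬p1 ∧ (¬¬p1 ∨ p1) ∧ (¬p1 ∨ ¬p1) ∧ p3) ∨ ¬p3 ∨ p1   — eliminate →
≡ (¬p1 ∧ (p1 ∨ p1) ∧ (¬p1 ∨ ¬p1) ∧ p3) ∨ ¬p3 ∨ p1   — double negation
≡ (¬p1 ∨ ¬p3 ∨ p1) ∧ (p1 ∨ p1 ∨ ¬p3 ∨ p1) ∧ (¬p1 ∨ ¬p1 ∨ ¬p3 ∨ p1) ∧ (p3 ∨ ¬p3 ∨ p1)   — distribute ∨ over ∧
≡ p1 ∨ ¬p3   — simplify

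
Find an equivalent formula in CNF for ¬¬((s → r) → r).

¬¬((s → r) → r)
≡ ¬¬(¬(s → r) ∨ r)   (eliminate →)
≡ ¬¬(¬(¬s ∨ r) ∨ r)   (eliminate →)
≡ ¬(¬s ∨ r) ∨ r   (double negation)
≡ (¬¬s ∧ ¬r) ∨ r   (De Morgan)
≡ (s ∧ ¬r) ∨ r   (double negation)
≡ (s ∨ r) ∧ (¬r ∨ r)   (distribute ∨ over ∧)
≡ s ∨ r   (simplify)

s ∨ r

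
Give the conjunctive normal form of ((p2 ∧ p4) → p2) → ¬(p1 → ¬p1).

(p2 ∨ p1) ∧ (p4 ∨ p1) ∧ (¬p2 ∨ p1)

((p2 ∧ p4) → p2) → ¬(p1 → ¬p1)
= ¬((p2 ∧ p4) → p2) ∨ ¬(p1 → ¬p1)   — eliminate →
= ¬(¬(p2 ∧ p4) ∨ p2) ∨ ¬(p1 → ¬p1)   — eliminate →
= ¬(¬(p2 ∧ p4) ∨ p2) ∨ ¬(¬p1 ∨ ¬p1)   — eliminate →
= (¬¬(p2 ∧ p4) ∧ ¬p2) ∨ ¬(¬p1 ∨ ¬p1)   — De Morgan
= (p2 ∧ p4 ∧ ¬p2) ∨ ¬(¬p1 ∨ ¬p1)   — double negation
= (p2 ∧ p4 ∧ ¬p2) ∨ (¬¬p1 ∧ ¬¬p1)   — De Morgan
= (p2 ∧ p4 ∧ ¬p2) ∨ (p1 ∧ ¬¬p1)   — double negation
= (p2 ∧ p4 ∧ ¬p2) ∨ (p1 ∧ p1)   — double negation
= (p2 ∨ p1) ∧ (p2 ∨ p1) ∧ (p4 ∨ p1) ∧ (p4 ∨ p1) ∧ (¬p2 ∨ p1) ∧ (¬p2 ∨ p1)   — distribute ∨ over ∧
= (p2 ∨ p1) ∧ (p4 ∨ p1) ∧ (¬p2 ∨ p1)   — simplify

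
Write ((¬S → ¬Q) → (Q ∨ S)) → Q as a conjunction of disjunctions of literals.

¬S ∨ Q

((¬S → ¬Q) → (Q ∨ S)) → Q
= ¬((¬S → ¬Q) → (Q ∨ S)) ∨ Q   (eliminate →)
= ¬(¬(¬S → ¬Q) ∨ Q ∨ S) ∨ Q   (eliminate →)
= ¬(¬(¬¬S ∨ ¬Q) ∨ Q ∨ S) ∨ Q   (eliminate →)
= (¬¬(¬¬S ∨ ¬Q) ∧ ¬Q ∧ ¬S) ∨ Q   (De Morgan)
= ((¬¬S ∨ ¬Q) ∧ ¬Q ∧ ¬S) ∨ Q   (double negation)
= ((S ∨ ¬Q) ∧ ¬Q ∧ ¬S) ∨ Q   (double negation)
= (S ∨ ¬Q ∨ Q) ∧ (¬Q ∨ Q) ∧ (¬S ∨ Q)   (distribute ∨ over ∧)
= ¬S ∨ Q   (simplify)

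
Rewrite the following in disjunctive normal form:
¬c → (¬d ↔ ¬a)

c ∨ (d ∧ a) ∨ (¬a ∧ ¬d)

¬c → (¬d ↔ ¬a)
≡ ¬¬c ∨ (¬d ↔ ¬a)   [eliminate →]
≡ ¬¬c ∨ ((¬d → ¬a) ∧ (¬a → ¬d))   [eliminate ↔]
≡ ¬¬c ∨ ((¬¬d ∨ ¬a) ∧ (¬a → ¬d))   [eliminate →]
≡ ¬¬c ∨ ((¬¬d ∨ ¬a) ∧ (¬¬a ∨ ¬d))   [eliminate →]
≡ c ∨ ((¬¬d ∨ ¬a) ∧ (¬¬a ∨ ¬d))   [double negation]
≡ c ∨ ((d ∨ ¬a) ∧ (¬¬a ∨ ¬d))   [double negation]
≡ c ∨ ((d ∨ ¬a) ∧ (a ∨ ¬d))   [double negation]
≡ c ∨ (d ∧ a) ∨ (d ∧ ¬d) ∨ (¬a ∧ a) ∨ (¬a ∧ ¬d)   [distribute ∧ over ∨]
≡ c ∨ (d ∧ a) ∨ (¬a ∧ ¬d)   [simplify]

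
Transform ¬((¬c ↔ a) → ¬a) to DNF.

a ∧ ¬c

¬((¬c ↔ a) → ¬a)
≡ ¬(¬(¬c ↔ a) ∨ ¬a)
≡ ¬(¬((¬c → a) ∧ (a → ¬c)) ∨ ¬a)
≡ ¬(¬((¬¬c ∨ a) ∧ (a → ¬c)) ∨ ¬a)
≡ ¬(¬((¬¬c ∨ a) ∧ (¬a ∨ ¬c)) ∨ ¬a)
≡ ¬¬((¬¬c ∨ a) ∧ (¬a ∨ ¬c)) ∧ ¬¬a
≡ (¬¬c ∨ a) ∧ (¬a ∨ ¬c) ∧ ¬¬a
≡ (c ∨ a) ∧ (¬a ∨ ¬c) ∧ ¬¬a
≡ (c ∨ a) ∧ (¬a ∨ ¬c) ∧ a
≡ (c ∧ ¬a ∧ a) ∨ (c ∧ ¬c ∧ a) ∨ (a ∧ ¬a ∧ a) ∨ (a ∧ ¬c ∧ a)
≡ a ∧ ¬c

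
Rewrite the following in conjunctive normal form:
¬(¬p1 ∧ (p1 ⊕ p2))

p1 ∨ ¬p2

¬(¬p1 ∧ (p1 ⊕ p2))
≡ ¬(¬p1 ∧ (p1 ∨ p2) ∧ ¬(p1 ∧ p2))   [expand ⊕]
≡ ¬¬p1 ∨ ¬(p1 ∨ p2) ∨ ¬¬(p1 ∧ p2)   [De Morgan]
≡ p1 ∨ ¬(p1 ∨ p2) ∨ ¬¬(p1 ∧ p2)   [double negation]
≡ p1 ∨ (¬p1 ∧ ¬p2) ∨ ¬¬(p1 ∧ p2)   [De Morgan]
≡ p1 ∨ (¬p1 ∧ ¬p2) ∨ (p1 ∧ p2)   [double negation]
≡ (p1 ∨ ¬p1 ∨ p1) ∧ (p1 ∨ ¬p1 ∨ p2) ∧ (p1 ∨ ¬p2 ∨ p1) ∧ (p1 ∨ ¬p2 ∨ p2)   [distribute ∨ over ∧]
≡ p1 ∨ ¬p2   [simplify]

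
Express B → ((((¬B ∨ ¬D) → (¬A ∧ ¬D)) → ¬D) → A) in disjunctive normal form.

¬B ∨ (B ∧ D) ∨ A

B → ((((¬B ∨ ¬D) → (¬A ∧ ¬D)) → ¬D) → A)
⇔ ¬B ∨ ((((¬B ∨ ¬D) → (¬A ∧ ¬D)) → ¬D) → A)   [eliminate →]
⇔ ¬B ∨ ¬(((¬B ∨ ¬D) → (¬A ∧ ¬D)) → ¬D) ∨ A   [eliminate →]
⇔ ¬B ∨ ¬(¬((¬B ∨ ¬D) → (¬A ∧ ¬D)) ∨ ¬D) ∨ A   [eliminate →]
⇔ ¬B ∨ ¬(¬(¬(¬B ∨ ¬D) ∨ (¬A ∧ ¬D)) ∨ ¬D) ∨ A   [eliminate →]
⇔ ¬B ∨ (¬¬(¬(¬B ∨ ¬D) ∨ (¬A ∧ ¬D)) ∧ ¬¬D) ∨ A   [De Morgan]
⇔ ¬B ∨ ((¬(¬B ∨ ¬D) ∨ (¬A ∧ ¬D)) ∧ ¬¬D) ∨ A   [double negation]
⇔ ¬B ∨ (((¬¬B ∧ ¬¬D) ∨ (¬A ∧ ¬D)) ∧ ¬¬D) ∨ A   [De Morgan]
⇔ ¬B ∨ (((B ∧ ¬¬D) ∨ (¬A ∧ ¬D)) ∧ ¬¬D) ∨ A   [double negation]
⇔ ¬B ∨ (((B ∧ D) ∨ (¬A ∧ ¬D)) ∧ ¬¬D) ∨ A   [double negation]
⇔ ¬B ∨ (((B ∧ D) ∨ (¬A ∧ ¬D)) ∧ D) ∨ A   [double negation]
⇔ ¬B ∨ (B ∧ D ∧ D) ∨ (¬A ∧ ¬D ∧ D) ∨ A   [distribute ∧ over ∨]
⇔ ¬B ∨ (B ∧ D) ∨ A   [simplify]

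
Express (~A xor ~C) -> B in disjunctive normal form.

(~A xor ~C) -> B
≡ ~(~A xor ~C) | B   [eliminate ->]
≡ ~((~A & ~~C) | (~~A & ~C)) | B   [expand xor]
≡ (~(~A & ~~C) & ~(~~A & ~C)) | B   [De Morgan]
≡ ((~~A | ~~~C) & ~(~~A & ~C)) | B   [De Morgan]
≡ ((A | ~~~C) & ~(~~A & ~C)) | B   [double negation]
≡ ((A | ~C) & ~(~~A & ~C)) | B   [double negation]
≡ ((A | ~C) & (~~~A | ~~C)) | B   [De Morgan]
≡ ((A | ~C) & (~A | ~~C)) | B   [double negation]
≡ ((A | ~C) & (~A | C)) | B   [double negation]
≡ (A & ~A) | (A & C) | (~C & ~A) | (~C & C) | B   [distribute & over |]
≡ (A & C) | (~C & ~A) | B   [simplify]

(A & C) | (~C & ~A) | B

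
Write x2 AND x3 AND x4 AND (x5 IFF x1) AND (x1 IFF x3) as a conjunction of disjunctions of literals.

x2 AND x3 AND x4 AND (x5 IFF x1) AND (x1 IFF x3)
≡ x2 AND x3 AND x4 AND (x5 IMPLIES x1) AND (x1 IMPLIES x5) AND (x1 IFF x3)
≡ x2 AND x3 AND x4 AND (NOT x5 OR x1) AND (x1 IMPLIES x5) AND (x1 IFF x3)
≡ x2 AND x3 AND x4 AND (NOT x5 OR x1) AND (NOT x1 OR x5) AND (x1 IFF x3)
≡ x2 AND x3 AND x4 AND (NOT x5 OR x1) AND (NOT x1 OR x5) AND (x1 IMPLIES x3) AND (x3 IMPLIES x1)
≡ x2 AND x3 AND x4 AND (NOT x5 OR x1) AND (NOT x1 OR x5) AND (NOT x1 OR x3) AND (x3 IMPLIES x1)
≡ x2 AND x3 AND x4 AND (NOT x5 OR x1) AND (NOT x1 OR x5) AND (NOT x1 OR x3) AND (NOT x3 OR x1)
≡ x2 AND x3 AND x4 AND (NOT x5 OR x1) AND (NOT x1 OR x5) AND (NOT x3 OR x1)

x2 AND x3 AND x4 AND (NOT x5 OR x1) AND (NOT x1 OR x5) AND (NOT x3 OR x1)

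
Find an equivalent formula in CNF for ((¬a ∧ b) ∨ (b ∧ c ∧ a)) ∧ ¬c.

(¬a ∨ c) ∧ b ∧ ¬c

((¬a ∧ b) ∨ (b ∧ c ∧ a)) ∧ ¬c
≡ (¬a ∨ b) ∧ (¬a ∨ c) ∧ (¬a ∨ a) ∧ (b ∨ b) ∧ (b ∨ c) ∧ (b ∨ a) ∧ ¬c   (distribute ∨ over ∧)
≡ (¬a ∨ c) ∧ b ∧ ¬c   (simplify)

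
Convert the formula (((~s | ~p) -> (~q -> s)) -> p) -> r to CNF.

(((~s | ~p) -> (~q -> s)) -> p) -> r
⇔ ~(((~s | ~p) -> (~q -> s)) -> p) | r   [eliminate ->]
⇔ ~(~((~s | ~p) -> (~q -> s)) | p) | r   [eliminate ->]
⇔ ~(~(~(~s | ~p) | (~q -> s)) | p) | r   [eliminate ->]
⇔ ~(~(~(~s | ~p) | ~~q | s) | p) | r   [eliminate ->]
⇔ (~~(~(~s | ~p) | ~~q | s) & ~p) | r   [De Morgan]
⇔ ((~(~s | ~p) | ~~q | s) & ~p) | r   [double negation]
⇔ (((~~s & ~~p) | ~~q | s) & ~p) | r   [De Morgan]
⇔ (((s & ~~p) | ~~q | s) & ~p) | r   [double negation]
⇔ (((s & p) | ~~q | s) & ~p) | r   [double negation]
⇔ (((s & p) | q | s) & ~p) | r   [double negation]
⇔ (s | q | s | r) & (p | q | s | r) & (~p | r)   [distribute | over &]
⇔ (s | q | r) & (~p | r)   [simplify]

(s | q | r) & (~p | r)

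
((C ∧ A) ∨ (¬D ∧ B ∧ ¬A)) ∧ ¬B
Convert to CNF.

((C ∧ A) ∨ (¬D ∧ B ∧ ¬A)) ∧ ¬B
≡ (C ∨ ¬D) ∧ (C ∨ B) ∧ (C ∨ ¬A) ∧ (A ∨ ¬D) ∧ (A ∨ B) ∧ (A ∨ ¬A) ∧ ¬B   [distribute ∨ over ∧]
≡ (C ∨ ¬D) ∧ (C ∨ B) ∧ (C ∨ ¬A) ∧ (A ∨ ¬D) ∧ (A ∨ B) ∧ ¬B   [simplify]

(C ∨ ¬D) ∧ (C ∨ B) ∧ (C ∨ ¬A) ∧ (A ∨ ¬D) ∧ (A ∨ B) ∧ ¬B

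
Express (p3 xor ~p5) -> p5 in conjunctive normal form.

p5 | p3

(p3 xor ~p5) -> p5
= ~(p3 xor ~p5) | p5
= ~((p3 | ~p5) & ~(p3 & ~p5)) | p5
= ~(p3 | ~p5) | ~~(p3 & ~p5) | p5
= (~p3 & ~~p5) | ~~(p3 & ~p5) | p5
= (~p3 & p5) | ~~(p3 & ~p5) | p5
= (~p3 & p5) | (p3 & ~p5) | p5
= (~p3 | p3 | p5) & (~p3 | ~p5 | p5) & (p5 | p3 | p5) & (p5 | ~p5 | p5)
= p5 | p3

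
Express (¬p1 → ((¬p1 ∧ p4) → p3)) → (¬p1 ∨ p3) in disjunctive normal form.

(¬p1 → ((¬p1 ∧ p4) → p3)) → (¬p1 ∨ p3)
≡ ¬(¬p1 → ((¬p1 ∧ p4) → p3)) ∨ ¬p1 ∨ p3   — eliminate →
≡ ¬(¬¬p1 ∨ ((¬p1 ∧ p4) → p3)) ∨ ¬p1 ∨ p3   — eliminate →
≡ ¬(¬¬p1 ∨ ¬(¬p1 ∧ p4) ∨ p3) ∨ ¬p1 ∨ p3   — eliminate →
≡ (¬¬¬p1 ∧ ¬¬(¬p1 ∧ p4) ∧ ¬p3) ∨ ¬p1 ∨ p3   — De Morgan
≡ (¬p1 ∧ ¬¬(¬p1 ∧ p4) ∧ ¬p3) ∨ ¬p1 ∨ p3   — double negation
≡ (¬p1 ∧ ¬p1 ∧ p4 ∧ ¬p3) ∨ ¬p1 ∨ p3   — double negation
≡ ¬p1 ∨ p3   — simplify

¬p1 ∨ p3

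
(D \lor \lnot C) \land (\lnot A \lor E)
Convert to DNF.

(D \land \lnot A) \lor (D \land E) \lor (\lnot C \land \lnot A) \lor (\lnot C \land E)

(D \lor \lnot C) \land (\lnot A \lor E)
= (D \land \lnot A) \lor (D \land E) \lor (\lnot C \land \lnot A) \lor (\lnot C \land E)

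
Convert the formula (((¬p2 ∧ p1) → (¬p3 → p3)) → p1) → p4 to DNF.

(((¬p2 ∧ p1) → (¬p3 → p3)) → p1) → p4
≡ ¬(((¬p2 ∧ p1) → (¬p3 → p3)) → p1) ∨ p4   — eliminate →
≡ ¬(¬((¬p2 ∧ p1) → (¬p3 → p3)) ∨ p1) ∨ p4   — eliminate →
≡ ¬(¬(¬(¬p2 ∧ p1) ∨ (¬p3 → p3)) ∨ p1) ∨ p4   — eliminate →
≡ ¬(¬(¬(¬p2 ∧ p1) ∨ ¬¬p3 ∨ p3) ∨ p1) ∨ p4   — eliminate →
≡ (¬¬(¬(¬p2 ∧ p1) ∨ ¬¬p3 ∨ p3) ∧ ¬p1) ∨ p4   — De Morgan
≡ ((¬(¬p2 ∧ p1) ∨ ¬¬p3 ∨ p3) ∧ ¬p1) ∨ p4   — double negation
≡ ((¬¬p2 ∨ ¬p1 ∨ ¬¬p3 ∨ p3) ∧ ¬p1) ∨ p4   — De Morgan
≡ ((p2 ∨ ¬p1 ∨ ¬¬p3 ∨ p3) ∧ ¬p1) ∨ p4   — double negation
≡ ((p2 ∨ ¬p1 ∨ p3 ∨ p3) ∧ ¬p1) ∨ p4   — double negation
≡ (p2 ∧ ¬p1) ∨ (¬p1 ∧ ¬p1) ∨ (p3 ∧ ¬p1) ∨ (p3 ∧ ¬p1) ∨ p4   — distribute ∧ over ∨
≡ ¬p1 ∨ p4   — simplify

¬p1 ∨ p4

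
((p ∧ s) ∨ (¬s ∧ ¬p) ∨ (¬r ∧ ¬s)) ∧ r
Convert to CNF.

(p ∨ ¬s) ∧ (s ∨ ¬p ∨ ¬r) ∧ r

((p ∧ s) ∨ (¬s ∧ ¬p) ∨ (¬r ∧ ¬s)) ∧ r
⇔ (p ∨ ¬s ∨ ¬r) ∧ (p ∨ ¬s ∨ ¬s) ∧ (p ∨ ¬p ∨ ¬r) ∧ (p ∨ ¬p ∨ ¬s) ∧ (s ∨ ¬s ∨ ¬r) ∧ (s ∨ ¬s ∨ ¬s) ∧ (s ∨ ¬p ∨ ¬r) ∧ (s ∨ ¬p ∨ ¬s) ∧ r
⇔ (p ∨ ¬s) ∧ (s ∨ ¬p ∨ ¬r) ∧ r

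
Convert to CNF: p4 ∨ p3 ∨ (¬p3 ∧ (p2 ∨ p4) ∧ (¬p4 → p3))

p4 ∨ p3 ∨ (¬p3 ∧ (p2 ∨ p4) ∧ (¬p4 → p3))
= p4 ∨ p3 ∨ (¬p3 ∧ (p2 ∨ p4) ∧ (¬¬p4 ∨ p3))   — eliminate →
= p4 ∨ p3 ∨ (¬p3 ∧ (p2 ∨ p4) ∧ (p4 ∨ p3))   — double negation
= (p4 ∨ p3 ∨ ¬p3) ∧ (p4 ∨ p3 ∨ p2 ∨ p4) ∧ (p4 ∨ p3 ∨ p4 ∨ p3)   — distribute ∨ over ∧
= p4 ∨ p3   — simplify

p4 ∨ p3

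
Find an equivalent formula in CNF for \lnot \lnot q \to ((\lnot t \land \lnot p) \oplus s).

\lnot \lnot q \to ((\lnot t \land \lnot p) \oplus s)
≡ \lnot \lnot \lnot q \lor ((\lnot t \land \lnot p) \oplus s)   — eliminate \to
≡ \lnot \lnot \lnot q \lor (((\lnot t \land \lnot p) \lor s) \land \lnot (\lnot t \land \lnot p \land s))   — expand \oplus
≡ \lnot q \lor (((\lnot t \land \lnot p) \lor s) \land \lnot (\lnot t \land \lnot p \land s))   — double negation
≡ \lnot q \lor (((\lnot t \land \lnot p) \lor s) \land (\lnot \lnot t \lor \lnot \lnot p \lor \lnot s))   — De Morgan
≡ \lnot q \lor (((\lnot t \land \lnot p) \lor s) \land (t \lor \lnot \lnot p \lor \lnot s))   — double negation
≡ \lnot q \lor (((\lnot t \land \lnot p) \lor s) \land (t \lor p \lor \lnot s))   — double negation
≡ (\lnot q \lor \lnot t \lor s) \land (\lnot q \lor \lnot p \lor s) \land (\lnot q \lor t \lor p \lor \lnot s)   — distribute \lor over \land

(\lnot q \lor \lnot t \lor s) \land (\lnot q \lor \lnot p \lor s) \land (\lnot q \lor t \lor p \lor \lnot s)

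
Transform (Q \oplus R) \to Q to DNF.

(Q \oplus R) \to Q
⇔ \lnot (Q \oplus R) \lor Q   [eliminate \to]
⇔ \lnot ((Q \land \lnot R) \lor (\lnot Q \land R)) \lor Q   [expand \oplus]
⇔ (\lnot (Q \land \lnot R) \land \lnot (\lnot Q \land R)) \lor Q   [De Morgan]
⇔ ((\lnot Q \lor \lnot \lnot R) \land \lnot (\lnot Q \land R)) \lor Q   [De Morgan]
⇔ ((\lnot Q \lor R) \land \lnot (\lnot Q \land R)) \lor Q   [double negation]
⇔ ((\lnot Q \lor R) \land (\lnot \lnot Q \lor \lnot R)) \lor Q   [De Morgan]
⇔ ((\lnot Q \lor R) \land (Q \lor \lnot R)) \lor Q   [double negation]
⇔ (\lnot Q \land Q) \lor (\lnot Q \land \lnot R) \lor (R \land Q) \lor (R \land \lnot R) \lor Q   [distribute \land over \lor]
⇔ (\lnot Q \land \lnot R) \lor Q   [simplify]

(\lnot Q \land \lnot R) \lor Q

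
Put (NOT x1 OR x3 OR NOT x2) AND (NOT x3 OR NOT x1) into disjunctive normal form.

(NOT x1 OR x3 OR NOT x2) AND (NOT x3 OR NOT x1)
⇔ (NOT x1 AND NOT x3) OR (NOT x1 AND NOT x1) OR (x3 AND NOT x3) OR (x3 AND NOT x1) OR (NOT x2 AND NOT x3) OR (NOT x2 AND NOT x1)   [distribute AND over OR]
⇔ NOT x1 OR (NOT x2 AND NOT x3)   [simplify]

NOT x1 OR (NOT x2 AND NOT x3)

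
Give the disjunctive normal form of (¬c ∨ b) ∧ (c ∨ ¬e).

(¬c ∨ b) ∧ (c ∨ ¬e)
≡ ¬c ∧ c ∨ ¬c ∧ ¬e ∨ b ∧ c ∨ b ∧ ¬e   [distribute ∧ over ∨]
≡ ¬c ∧ ¬e ∨ b ∧ c ∨ b ∧ ¬e   [simplify]

¬c ∧ ¬e ∨ b ∧ c ∨ b ∧ ¬e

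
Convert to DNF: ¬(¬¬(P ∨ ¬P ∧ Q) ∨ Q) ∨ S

¬P ∧ ¬Q ∨ S

¬(¬¬(P ∨ ¬P ∧ Q) ∨ Q) ∨ S
= ¬¬¬(P ∨ ¬P ∧ Q) ∧ ¬Q ∨ S   — De Morgan
= ¬(P ∨ ¬P ∧ Q) ∧ ¬Q ∨ S   — double negation
= ¬P ∧ ¬(¬P ∧ Q) ∧ ¬Q ∨ S   — De Morgan
= ¬P ∧ (¬¬P ∨ ¬Q) ∧ ¬Q ∨ S   — De Morgan
= ¬P ∧ (P ∨ ¬Q) ∧ ¬Q ∨ S   — double negation
= ¬P ∧ P ∧ ¬Q ∨ ¬P ∧ ¬Q ∧ ¬Q ∨ S   — distribute ∧ over ∨
= ¬P ∧ ¬Q ∨ S   — simplify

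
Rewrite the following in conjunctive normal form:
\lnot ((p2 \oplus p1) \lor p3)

\lnot ((p2 \oplus p1) \lor p3)
≡ \lnot ((p2 \lor p1) \land \lnot (p2 \land p1) \lor p3)   [expand \oplus]
≡ \lnot ((p2 \lor p1) \land \lnot (p2 \land p1)) \land \lnot p3   [De Morgan]
≡ (\lnot (p2 \lor p1) \lor \lnot \lnot (p2 \land p1)) \land \lnot p3   [De Morgan]
≡ (\lnot p2 \land \lnot p1 \lor \lnot \lnot (p2 \land p1)) \land \lnot p3   [De Morgan]
≡ (\lnot p2 \land \lnot p1 \lor p2 \land p1) \land \lnot p3   [double negation]
≡ (\lnot p2 \lor p2) \land (\lnot p2 \lor p1) \land (\lnot p1 \lor p2) \land (\lnot p1 \lor p1) \land \lnot p3   [distribute \lor over \land]
≡ (\lnot p2 \lor p1) \land (\lnot p1 \lor p2) \land \lnot p3   [simplify]

(\lnot p2 \lor p1) \land (\lnot p1 \lor p2) \land \lnot p3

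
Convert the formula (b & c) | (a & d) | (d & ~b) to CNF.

(b & c) | (a & d) | (d & ~b)
⇔ (b | a | d) & (b | a | ~b) & (b | d | d) & (b | d | ~b) & (c | a | d) & (c | a | ~b) & (c | d | d) & (c | d | ~b)   (distribute | over &)
⇔ (b | d) & (c | a | ~b) & (c | d)   (simplify)

(b | d) & (c | a | ~b) & (c | d)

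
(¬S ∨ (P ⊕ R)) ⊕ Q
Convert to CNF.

(¬S ∨ (P ⊕ R)) ⊕ Q
= (¬S ∨ (P ⊕ R) ∨ Q) ∧ ¬((¬S ∨ (P ⊕ R)) ∧ Q)   — expand ⊕
= (¬S ∨ (P ∨ R) ∧ ¬(P ∧ R) ∨ Q) ∧ ¬((¬S ∨ (P ⊕ R)) ∧ Q)   — expand ⊕
= (¬S ∨ (P ∨ R) ∧ ¬(P ∧ R) ∨ Q) ∧ ¬((¬S ∨ (P ∨ R) ∧ ¬(P ∧ R)) ∧ Q)   — expand ⊕
= (¬S ∨ (P ∨ R) ∧ (¬P ∨ ¬R) ∨ Q) ∧ ¬((¬S ∨ (P ∨ R) ∧ ¬(P ∧ R)) ∧ Q)   — De Morgan
= (¬S ∨ (P ∨ R) ∧ (¬P ∨ ¬R) ∨ Q) ∧ (¬(¬S ∨ (P ∨ R) ∧ ¬(P ∧ R)) ∨ ¬Q)   — De Morgan
= (¬S ∨ (P ∨ R) ∧ (¬P ∨ ¬R) ∨ Q) ∧ (¬¬S ∧ ¬((P ∨ R) ∧ ¬(P ∧ R)) ∨ ¬Q)   — De Morgan
= (¬S ∨ (P ∨ R) ∧ (¬P ∨ ¬R) ∨ Q) ∧ (S ∧ ¬((P ∨ R) ∧ ¬(P ∧ R)) ∨ ¬Q)   — double negation
= (¬S ∨ (P ∨ R) ∧ (¬P ∨ ¬R) ∨ Q) ∧ (S ∧ (¬(P ∨ R) ∨ ¬¬(P ∧ R)) ∨ ¬Q)   — De Morgan
= (¬S ∨ (P ∨ R) ∧ (¬P ∨ ¬R) ∨ Q) ∧ (S ∧ (¬P ∧ ¬R ∨ ¬¬(P ∧ R)) ∨ ¬Q)   — De Morgan
= (¬S ∨ (P ∨ R) ∧ (¬P ∨ ¬R) ∨ Q) ∧ (S ∧ (¬P ∧ ¬R ∨ P ∧ R) ∨ ¬Q)   — double negation
= (¬S ∨ P ∨ R ∨ Q) ∧ (¬S ∨ ¬P ∨ ¬R ∨ Q) ∧ (S ∨ ¬Q) ∧ (¬P ∨ P ∨ ¬Q) ∧ (¬P ∨ R ∨ ¬Q) ∧ (¬R ∨ P ∨ ¬Q) ∧ (¬R ∨ R ∨ ¬Q)   — distribute ∨ over ∧
= (¬S ∨ P ∨ R ∨ Q) ∧ (¬S ∨ ¬P ∨ ¬R ∨ Q) ∧ (S ∨ ¬Q) ∧ (¬P ∨ R ∨ ¬Q) ∧ (¬R ∨ P ∨ ¬Q)   — simplify

(¬S ∨ P ∨ R ∨ Q) ∧ (¬S ∨ ¬P ∨ ¬R ∨ Q) ∧ (S ∨ ¬Q) ∧ (¬P ∨ R ∨ ¬Q) ∧ (¬R ∨ P ∨ ¬Q)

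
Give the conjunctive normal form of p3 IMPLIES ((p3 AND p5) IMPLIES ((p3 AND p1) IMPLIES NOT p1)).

NOT p3 OR NOT p5 OR NOT p1

p3 IMPLIES ((p3 AND p5) IMPLIES ((p3 AND p1) IMPLIES NOT p1))
⇔ NOT p3 OR ((p3 AND p5) IMPLIES ((p3 AND p1) IMPLIES NOT p1))   [eliminate IMPLIES]
⇔ NOT p3 OR NOT (p3 AND p5) OR ((p3 AND p1) IMPLIES NOT p1)   [eliminate IMPLIES]
⇔ NOT p3 OR NOT (p3 AND p5) OR NOT (p3 AND p1) OR NOT p1   [eliminate IMPLIES]
⇔ NOT p3 OR NOT p3 OR NOT p5 OR NOT (p3 AND p1) OR NOT p1   [De Morgan]
⇔ NOT p3 OR NOT p3 OR NOT p5 OR NOT p3 OR NOT p1 OR NOT p1   [De Morgan]
⇔ NOT p3 OR NOT p5 OR NOT p1   [simplify]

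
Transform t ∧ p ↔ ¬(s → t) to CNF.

(¬t ∨ ¬p) ∧ (¬s ∨ t)

t ∧ p ↔ ¬(s → t)
≡ (t ∧ p → ¬(s → t)) ∧ (¬(s → t) → t ∧ p)   (eliminate ↔)
≡ (¬(t ∧ p) ∨ ¬(s → t)) ∧ (¬(s → t) → t ∧ p)   (eliminate →)
≡ (¬(t ∧ p) ∨ ¬(¬s ∨ t)) ∧ (¬(s → t) → t ∧ p)   (eliminate →)
≡ (¬(t ∧ p) ∨ ¬(¬s ∨ t)) ∧ (¬¬(s → t) ∨ t ∧ p)   (eliminate →)
≡ (¬(t ∧ p) ∨ ¬(¬s ∨ t)) ∧ (¬¬(¬s ∨ t) ∨ t ∧ p)   (eliminate →)
≡ (¬t ∨ ¬p ∨ ¬(¬s ∨ t)) ∧ (¬¬(¬s ∨ t) ∨ t ∧ p)   (De Morgan)
≡ (¬t ∨ ¬p ∨ ¬¬s ∧ ¬t) ∧ (¬¬(¬s ∨ t) ∨ t ∧ p)   (De Morgan)
≡ (¬t ∨ ¬p ∨ s ∧ ¬t) ∧ (¬¬(¬s ∨ t) ∨ t ∧ p)   (double negation)
≡ (¬t ∨ ¬p ∨ s ∧ ¬t) ∧ (¬s ∨ t ∨ t ∧ p)   (double negation)
≡ (¬t ∨ ¬p ∨ s) ∧ (¬t ∨ ¬p ∨ ¬t) ∧ (¬s ∨ t ∨ t) ∧ (¬s ∨ t ∨ p)   (distribute ∨ over ∧)
≡ (¬t ∨ ¬p) ∧ (¬s ∨ t)   (simplify)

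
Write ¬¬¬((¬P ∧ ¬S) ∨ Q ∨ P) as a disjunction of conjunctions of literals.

¬¬¬((¬P ∧ ¬S) ∨ Q ∨ P)
≡ ¬((¬P ∧ ¬S) ∨ Q ∨ P)   (double negation)
≡ ¬(¬P ∧ ¬S) ∧ ¬Q ∧ ¬P   (De Morgan)
≡ (¬¬P ∨ ¬¬S) ∧ ¬Q ∧ ¬P   (De Morgan)
≡ (P ∨ ¬¬S) ∧ ¬Q ∧ ¬P   (double negation)
≡ (P ∨ S) ∧ ¬Q ∧ ¬P   (double negation)
≡ (P ∧ ¬Q ∧ ¬P) ∨ (S ∧ ¬Q ∧ ¬P)   (distribute ∧ over ∨)
≡ S ∧ ¬Q ∧ ¬P   (simplify)

S ∧ ¬Q ∧ ¬P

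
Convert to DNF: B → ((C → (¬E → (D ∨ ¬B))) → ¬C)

B → ((C → (¬E → (D ∨ ¬B))) → ¬C)
≡ ¬B ∨ ((C → (¬E → (D ∨ ¬B))) → ¬C)   [eliminate →]
≡ ¬B ∨ ¬(C → (¬E → (D ∨ ¬B))) ∨ ¬C   [eliminate →]
≡ ¬B ∨ ¬(¬C ∨ (¬E → (D ∨ ¬B))) ∨ ¬C   [eliminate →]
≡ ¬B ∨ ¬(¬C ∨ ¬¬E ∨ D ∨ ¬B) ∨ ¬C   [eliminate →]
≡ ¬B ∨ (¬¬C ∧ ¬¬¬E ∧ ¬D ∧ ¬¬B) ∨ ¬C   [De Morgan]
≡ ¬B ∨ (C ∧ ¬¬¬E ∧ ¬D ∧ ¬¬B) ∨ ¬C   [double negation]
≡ ¬B ∨ (C ∧ ¬E ∧ ¬D ∧ ¬¬B) ∨ ¬C   [double negation]
≡ ¬B ∨ (C ∧ ¬E ∧ ¬D ∧ B) ∨ ¬C   [double negation]

¬B ∨ (C ∧ ¬E ∧ ¬D ∧ B) ∨ ¬C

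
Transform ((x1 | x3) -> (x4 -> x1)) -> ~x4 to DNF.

((x1 | x3) -> (x4 -> x1)) -> ~x4
⇔ ~((x1 | x3) -> (x4 -> x1)) | ~x4   [eliminate ->]
⇔ ~(~(x1 | x3) | (x4 -> x1)) | ~x4   [eliminate ->]
⇔ ~(~(x1 | x3) | ~x4 | x1) | ~x4   [eliminate ->]
⇔ (~~(x1 | x3) & ~~x4 & ~x1) | ~x4   [De Morgan]
⇔ ((x1 | x3) & ~~x4 & ~x1) | ~x4   [double negation]
⇔ ((x1 | x3) & x4 & ~x1) | ~x4   [double negation]
⇔ (x1 & x4 & ~x1) | (x3 & x4 & ~x1) | ~x4   [distribute & over |]
⇔ (x3 & x4 & ~x1) | ~x4   [simplify]

(x3 & x4 & ~x1) | ~x4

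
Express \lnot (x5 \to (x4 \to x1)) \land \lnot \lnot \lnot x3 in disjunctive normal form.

\lnot (x5 \to (x4 \to x1)) \land \lnot \lnot \lnot x3
≡ \lnot (\lnot x5 \lor (x4 \to x1)) \land \lnot \lnot \lnot x3   [eliminate \to]
≡ \lnot (\lnot x5 \lor \lnot x4 \lor x1) \land \lnot \lnot \lnot x3   [eliminate \to]
≡ \lnot \lnot x5 \land \lnot \lnot x4 \land \lnot x1 \land \lnot \lnot \lnot x3   [De Morgan]
≡ x5 \land \lnot \lnot x4 \land \lnot x1 \land \lnot \lnot \lnot x3   [double negation]
≡ x5 \land x4 \land \lnot x1 \land \lnot \lnot \lnot x3   [double negation]
≡ x5 \land x4 \land \lnot x1 \land \lnot x3   [double negation]

x5 \land x4 \land \lnot x1 \land \lnot x3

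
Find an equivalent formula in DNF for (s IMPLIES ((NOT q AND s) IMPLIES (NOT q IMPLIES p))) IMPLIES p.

(s AND NOT q AND NOT p) OR p

(s IMPLIES ((NOT q AND s) IMPLIES (NOT q IMPLIES p))) IMPLIES p
≡ NOT (s IMPLIES ((NOT q AND s) IMPLIES (NOT q IMPLIES p))) OR p   — eliminate IMPLIES
≡ NOT (NOT s OR ((NOT q AND s) IMPLIES (NOT q IMPLIES p))) OR p   — eliminate IMPLIES
≡ NOT (NOT s OR NOT (NOT q AND s) OR (NOT q IMPLIES p)) OR p   — eliminate IMPLIES
≡ NOT (NOT s OR NOT (NOT q AND s) OR NOT NOT q OR p) OR p   — eliminate IMPLIES
≡ (NOT NOT s AND NOT NOT (NOT q AND s) AND NOT NOT NOT q AND NOT p) OR p   — De Morgan
≡ (s AND NOT NOT (NOT q AND s) AND NOT NOT NOT q AND NOT p) OR p   — double negation
≡ (s AND NOT q AND s AND NOT NOT NOT q AND NOT p) OR p   — double negation
≡ (s AND NOT q AND s AND NOT q AND NOT p) OR p   — double negation
≡ (s AND NOT q AND NOT p) OR p   — simplify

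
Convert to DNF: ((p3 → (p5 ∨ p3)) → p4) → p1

((p3 → (p5 ∨ p3)) → p4) → p1
≡ ¬((p3 → (p5 ∨ p3)) → p4) ∨ p1   [eliminate →]
≡ ¬(¬(p3 → (p5 ∨ p3)) ∨ p4) ∨ p1   [eliminate →]
≡ ¬(¬(¬p3 ∨ p5 ∨ p3) ∨ p4) ∨ p1   [eliminate →]
≡ (¬¬(¬p3 ∨ p5 ∨ p3) ∧ ¬p4) ∨ p1   [De Morgan]
≡ ((¬p3 ∨ p5 ∨ p3) ∧ ¬p4) ∨ p1   [double negation]
≡ (¬p3 ∧ ¬p4) ∨ (p5 ∧ ¬p4) ∨ (p3 ∧ ¬p4) ∨ p1   [distribute ∧ over ∨]

(¬p3 ∧ ¬p4) ∨ (p5 ∧ ¬p4) ∨ (p3 ∧ ¬p4) ∨ p1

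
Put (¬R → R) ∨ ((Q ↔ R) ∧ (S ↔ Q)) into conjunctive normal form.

(R ∨ ¬Q) ∧ (R ∨ ¬S ∨ Q)

(¬R → R) ∨ ((Q ↔ R) ∧ (S ↔ Q))
≡ ¬¬R ∨ R ∨ ((Q ↔ R) ∧ (S ↔ Q))   [eliminate →]
≡ ¬¬R ∨ R ∨ ((Q → R) ∧ (R → Q) ∧ (S ↔ Q))   [eliminate ↔]
≡ ¬¬R ∨ R ∨ ((¬Q ∨ R) ∧ (R → Q) ∧ (S ↔ Q))   [eliminate →]
≡ ¬¬R ∨ R ∨ ((¬Q ∨ R) ∧ (¬R ∨ Q) ∧ (S ↔ Q))   [eliminate →]
≡ ¬¬R ∨ R ∨ ((¬Q ∨ R) ∧ (¬R ∨ Q) ∧ (S → Q) ∧ (Q → S))   [eliminate ↔]
≡ ¬¬R ∨ R ∨ ((¬Q ∨ R) ∧ (¬R ∨ Q) ∧ (¬S ∨ Q) ∧ (Q → S))   [eliminate →]
≡ ¬¬R ∨ R ∨ ((¬Q ∨ R) ∧ (¬R ∨ Q) ∧ (¬S ∨ Q) ∧ (¬Q ∨ S))   [eliminate →]
≡ R ∨ R ∨ ((¬Q ∨ R) ∧ (¬R ∨ Q) ∧ (¬S ∨ Q) ∧ (¬Q ∨ S))   [double negation]
≡ (R ∨ R ∨ ¬Q ∨ R) ∧ (R ∨ R ∨ ¬R ∨ Q) ∧ (R ∨ R ∨ ¬S ∨ Q) ∧ (R ∨ R ∨ ¬Q ∨ S)   [distribute ∨ over ∧]
≡ (R ∨ ¬Q) ∧ (R ∨ ¬S ∨ Q)   [simplify]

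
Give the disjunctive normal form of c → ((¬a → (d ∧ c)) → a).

¬c ∨ (¬a ∧ ¬d) ∨ a

c → ((¬a → (d ∧ c)) → a)
⇔ ¬c ∨ ((¬a → (d ∧ c)) → a)
⇔ ¬c ∨ ¬(¬a → (d ∧ c)) ∨ a
⇔ ¬c ∨ ¬(¬¬a ∨ (d ∧ c)) ∨ a
⇔ ¬c ∨ (¬¬¬a ∧ ¬(d ∧ c)) ∨ a
⇔ ¬c ∨ (¬a ∧ ¬(d ∧ c)) ∨ a
⇔ ¬c ∨ (¬a ∧ (¬d ∨ ¬c)) ∨ a
⇔ ¬c ∨ (¬a ∧ ¬d) ∨ (¬a ∧ ¬c) ∨ a
⇔ ¬c ∨ (¬a ∧ ¬d) ∨ a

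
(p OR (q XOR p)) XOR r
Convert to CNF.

(p OR (q XOR p)) XOR r
≡ (p OR (q XOR p) OR r) AND NOT ((p OR (q XOR p)) AND r)
≡ (p OR ((q OR p) AND NOT (q AND p)) OR r) AND NOT ((p OR (q XOR p)) AND r)
≡ (p OR ((q OR p) AND NOT (q AND p)) OR r) AND NOT ((p OR ((q OR p) AND NOT (q AND p))) AND r)
≡ (p OR ((q OR p) AND (NOT q OR NOT p)) OR r) AND NOT ((p OR ((q OR p) AND NOT (q AND p))) AND r)
≡ (p OR ((q OR p) AND (NOT q OR NOT p)) OR r) AND (NOT (p OR ((q OR p) AND NOT (q AND p))) OR NOT r)
≡ (p OR ((q OR p) AND (NOT q OR NOT p)) OR r) AND ((NOT p AND NOT ((q OR p) AND NOT (q AND p))) OR NOT r)
≡ (p OR ((q OR p) AND (NOT q OR NOT p)) OR r) AND ((NOT p AND (NOT (q OR p) OR NOT NOT (q AND p))) OR NOT r)
≡ (p OR ((q OR p) AND (NOT q OR NOT p)) OR r) AND ((NOT p AND ((NOT q AND NOT p) OR NOT NOT (q AND p))) OR NOT r)
≡ (p OR ((q OR p) AND (NOT q OR NOT p)) OR r) AND ((NOT p AND ((NOT q AND NOT p) OR (q AND p))) OR NOT r)
≡ (p OR q OR p OR r) AND (p OR NOT q OR NOT p OR r) AND (NOT p OR NOT r) AND (NOT q OR q OR NOT r) AND (NOT q OR p OR NOT r) AND (NOT p OR q OR NOT r) AND (NOT p OR p OR NOT r)
≡ (p OR q OR r) AND (NOT p OR NOT r) AND (NOT q OR p OR NOT r)

(p OR q OR r) AND (NOT p OR NOT r) AND (NOT q OR p OR NOT r)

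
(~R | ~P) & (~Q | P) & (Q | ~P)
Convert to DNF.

(~R | ~P) & (~Q | P) & (Q | ~P)
≡ (~R & ~Q & Q) | (~R & ~Q & ~P) | (~R & P & Q) | (~R & P & ~P) | (~P & ~Q & Q) | (~P & ~Q & ~P) | (~P & P & Q) | (~P & P & ~P)   (distribute & over |)
≡ (~R & P & Q) | (~P & ~Q)   (simplify)

(~R & P & Q) | (~P & ~Q)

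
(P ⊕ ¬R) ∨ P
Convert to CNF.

P ∨ ¬R

(P ⊕ ¬R) ∨ P
≡ ((P ∨ ¬R) ∧ ¬(P ∧ ¬R)) ∨ P   (expand ⊕)
≡ ((P ∨ ¬R) ∧ (¬P ∨ ¬¬R)) ∨ P   (De Morgan)
≡ ((P ∨ ¬R) ∧ (¬P ∨ R)) ∨ P   (double negation)
≡ (P ∨ ¬R ∨ P) ∧ (¬P ∨ R ∨ P)   (distribute ∨ over ∧)
≡ P ∨ ¬R   (simplify)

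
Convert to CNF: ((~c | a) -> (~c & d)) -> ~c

~c | a

((~c | a) -> (~c & d)) -> ~c
⇔ ~((~c | a) -> (~c & d)) | ~c   [eliminate ->]
⇔ ~(~(~c | a) | (~c & d)) | ~c   [eliminate ->]
⇔ (~~(~c | a) & ~(~c & d)) | ~c   [De Morgan]
⇔ ((~c | a) & ~(~c & d)) | ~c   [double negation]
⇔ ((~c | a) & (~~c | ~d)) | ~c   [De Morgan]
⇔ ((~c | a) & (c | ~d)) | ~c   [double negation]
⇔ (~c | a | ~c) & (c | ~d | ~c)   [distribute | over &]
⇔ ~c | a   [simplify]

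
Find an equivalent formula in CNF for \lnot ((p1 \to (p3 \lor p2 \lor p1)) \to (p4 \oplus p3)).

\lnot ((p1 \to (p3 \lor p2 \lor p1)) \to (p4 \oplus p3))
⇔ \lnot (\lnot (p1 \to (p3 \lor p2 \lor p1)) \lor (p4 \oplus p3))   [eliminate \to]
⇔ \lnot (\lnot (\lnot p1 \lor p3 \lor p2 \lor p1) \lor (p4 \oplus p3))   [eliminate \to]
⇔ \lnot (\lnot (\lnot p1 \lor p3 \lor p2 \lor p1) \lor ((p4 \lor p3) \land \lnot (p4 \land p3)))   [expand \oplus]
⇔ \lnot \lnot (\lnot p1 \lor p3 \lor p2 \lor p1) \land \lnot ((p4 \lor p3) \land \lnot (p4 \land p3))   [De Morgan]
⇔ (\lnot p1 \lor p3 \lor p2 \lor p1) \land \lnot ((p4 \lor p3) \land \lnot (p4 \land p3))   [double negation]
⇔ (\lnot p1 \lor p3 \lor p2 \lor p1) \land (\lnot (p4 \lor p3) \lor \lnot \lnot (p4 \land p3))   [De Morgan]
⇔ (\lnot p1 \lor p3 \lor p2 \lor p1) \land ((\lnot p4 \land \lnot p3) \lor \lnot \lnot (p4 \land p3))   [De Morgan]
⇔ (\lnot p1 \lor p3 \lor p2 \lor p1) \land ((\lnot p4 \land \lnot p3) \lor (p4 \land p3))   [double negation]
⇔ (\lnot p1 \lor p3 \lor p2 \lor p1) \land (\lnot p4 \lor p4) \land (\lnot p4 \lor p3) \land (\lnot p3 \lor p4) \land (\lnot p3 \lor p3)   [distribute \lor over \land]
⇔ (\lnot p4 \lor p3) \land (\lnot p3 \lor p4)   [simplify]

(\lnot p4 \lor p3) \land (\lnot p3 \lor p4)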